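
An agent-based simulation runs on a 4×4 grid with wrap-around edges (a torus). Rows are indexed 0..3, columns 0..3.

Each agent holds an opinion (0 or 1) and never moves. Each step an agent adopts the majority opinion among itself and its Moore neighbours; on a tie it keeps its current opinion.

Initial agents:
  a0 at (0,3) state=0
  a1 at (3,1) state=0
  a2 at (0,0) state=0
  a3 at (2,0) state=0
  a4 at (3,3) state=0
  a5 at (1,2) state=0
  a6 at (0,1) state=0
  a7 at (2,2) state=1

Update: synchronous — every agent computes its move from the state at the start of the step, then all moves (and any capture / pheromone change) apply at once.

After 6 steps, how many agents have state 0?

t=1: a0@(0,3):0 a1@(3,1):0 a2@(0,0):0 a3@(2,0):0 a4@(3,3):0 a5@(1,2):0 a6@(0,1):0 a7@(2,2):0
t=2: (unchanged — steady state)

8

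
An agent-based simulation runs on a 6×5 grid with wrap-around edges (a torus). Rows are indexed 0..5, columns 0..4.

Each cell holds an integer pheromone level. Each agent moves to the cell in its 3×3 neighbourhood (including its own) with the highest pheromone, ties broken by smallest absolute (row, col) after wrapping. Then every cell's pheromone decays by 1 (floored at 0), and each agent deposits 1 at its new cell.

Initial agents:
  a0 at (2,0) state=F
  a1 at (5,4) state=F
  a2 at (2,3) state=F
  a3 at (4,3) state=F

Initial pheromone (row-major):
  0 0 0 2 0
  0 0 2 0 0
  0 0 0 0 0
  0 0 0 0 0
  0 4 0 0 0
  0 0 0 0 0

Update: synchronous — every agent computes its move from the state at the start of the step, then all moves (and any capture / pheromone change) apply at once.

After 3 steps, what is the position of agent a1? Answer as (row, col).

t=1: a0@(1,0) a1@(0,3) a2@(1,2) a3@(3,2) | pheromone: 0 0 0 2 0 / 1 0 2 0 0 / 0 0 0 0 0 / 0 0 1 0 0 / 0 3 0 0 0 / 0 0 0 0 0
t=2: a0@(1,0) a1@(0,3) a2@(0,3) a3@(4,1) | pheromone: 0 0 0 3 0 / 1 0 1 0 0 / 0 0 0 0 0 / 0 0 0 0 0 / 0 3 0 0 0 / 0 0 0 0 0
t=3: a0@(1,0) a1@(0,3) a2@(0,3) a3@(4,1) | pheromone: 0 0 0 4 0 / 1 0 0 0 0 / 0 0 0 0 0 / 0 0 0 0 0 / 0 3 0 0 0 / 0 0 0 0 0

(0, 3)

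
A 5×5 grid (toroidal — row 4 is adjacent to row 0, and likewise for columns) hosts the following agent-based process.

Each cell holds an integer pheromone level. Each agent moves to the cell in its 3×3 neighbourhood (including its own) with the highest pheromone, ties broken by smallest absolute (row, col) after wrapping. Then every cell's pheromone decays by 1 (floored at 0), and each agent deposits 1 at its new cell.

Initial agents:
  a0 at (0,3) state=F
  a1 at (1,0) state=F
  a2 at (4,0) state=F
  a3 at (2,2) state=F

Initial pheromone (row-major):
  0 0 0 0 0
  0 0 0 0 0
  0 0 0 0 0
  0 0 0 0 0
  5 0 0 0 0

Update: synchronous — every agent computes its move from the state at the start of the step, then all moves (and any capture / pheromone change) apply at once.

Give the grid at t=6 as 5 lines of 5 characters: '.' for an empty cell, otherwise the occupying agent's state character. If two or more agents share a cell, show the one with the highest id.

..F..
.....
.....
.....
F....

t=1: a0@(0,2) a1@(0,0) a2@(4,0) a3@(1,1) | pheromone: 1 0 1 0 0 / 0 1 0 0 0 / 0 0 0 0 0 / 0 0 0 0 0 / 5 0 0 0 0
t=2: a0@(0,2) a1@(4,0) a2@(4,0) a3@(0,0) | pheromone: 1 0 1 0 0 / 0 0 0 0 0 / 0 0 0 0 0 / 0 0 0 0 0 / 6 0 0 0 0
t=3: a0@(0,2) a1@(4,0) a2@(4,0) a3@(4,0) | pheromone: 0 0 1 0 0 / 0 0 0 0 0 / 0 0 0 0 0 / 0 0 0 0 0 / 8 0 0 0 0
t=4: a0@(0,2) a1@(4,0) a2@(4,0) a3@(4,0) | pheromone: 0 0 1 0 0 / 0 0 0 0 0 / 0 0 0 0 0 / 0 0 0 0 0 / 10 0 0 0 0
t=5: a0@(0,2) a1@(4,0) a2@(4,0) a3@(4,0) | pheromone: 0 0 1 0 0 / 0 0 0 0 0 / 0 0 0 0 0 / 0 0 0 0 0 / 12 0 0 0 0
t=6: a0@(0,2) a1@(4,0) a2@(4,0) a3@(4,0) | pheromone: 0 0 1 0 0 / 0 0 0 0 0 / 0 0 0 0 0 / 0 0 0 0 0 / 14 0 0 0 0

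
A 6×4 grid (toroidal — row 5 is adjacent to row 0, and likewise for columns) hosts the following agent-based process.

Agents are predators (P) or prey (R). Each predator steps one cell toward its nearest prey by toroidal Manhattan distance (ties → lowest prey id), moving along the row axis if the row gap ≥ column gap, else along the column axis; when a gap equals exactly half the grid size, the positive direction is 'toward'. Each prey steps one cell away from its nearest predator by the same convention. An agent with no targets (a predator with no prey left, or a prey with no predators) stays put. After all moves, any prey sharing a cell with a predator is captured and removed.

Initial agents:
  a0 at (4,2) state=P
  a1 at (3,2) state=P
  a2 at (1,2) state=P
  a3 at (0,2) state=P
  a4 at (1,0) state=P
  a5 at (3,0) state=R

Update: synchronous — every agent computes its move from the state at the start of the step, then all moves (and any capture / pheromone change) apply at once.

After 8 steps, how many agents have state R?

0

t=1: a0@(4,3):P a1@(3,3):P a2@(2,2):P a3@(1,2):P a4@(2,0):P
t=2: (unchanged — steady state)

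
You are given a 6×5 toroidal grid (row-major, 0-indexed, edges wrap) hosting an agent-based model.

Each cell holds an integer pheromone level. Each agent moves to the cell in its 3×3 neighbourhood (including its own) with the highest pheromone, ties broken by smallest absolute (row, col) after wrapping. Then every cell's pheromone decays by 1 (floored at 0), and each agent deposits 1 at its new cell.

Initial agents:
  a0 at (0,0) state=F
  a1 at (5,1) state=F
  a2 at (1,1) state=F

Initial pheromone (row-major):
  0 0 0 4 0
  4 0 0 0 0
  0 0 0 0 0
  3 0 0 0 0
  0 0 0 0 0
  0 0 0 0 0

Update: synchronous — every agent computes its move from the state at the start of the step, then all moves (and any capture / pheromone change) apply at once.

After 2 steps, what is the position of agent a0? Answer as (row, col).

(1, 0)

t=1: a0@(1,0) a1@(0,0) a2@(1,0) | pheromone: 1 0 0 3 0 / 5 0 0 0 0 / 0 0 0 0 0 / 2 0 0 0 0 / 0 0 0 0 0 / 0 0 0 0 0
t=2: a0@(1,0) a1@(1,0) a2@(1,0) | pheromone: 0 0 0 2 0 / 7 0 0 0 0 / 0 0 0 0 0 / 1 0 0 0 0 / 0 0 0 0 0 / 0 0 0 0 0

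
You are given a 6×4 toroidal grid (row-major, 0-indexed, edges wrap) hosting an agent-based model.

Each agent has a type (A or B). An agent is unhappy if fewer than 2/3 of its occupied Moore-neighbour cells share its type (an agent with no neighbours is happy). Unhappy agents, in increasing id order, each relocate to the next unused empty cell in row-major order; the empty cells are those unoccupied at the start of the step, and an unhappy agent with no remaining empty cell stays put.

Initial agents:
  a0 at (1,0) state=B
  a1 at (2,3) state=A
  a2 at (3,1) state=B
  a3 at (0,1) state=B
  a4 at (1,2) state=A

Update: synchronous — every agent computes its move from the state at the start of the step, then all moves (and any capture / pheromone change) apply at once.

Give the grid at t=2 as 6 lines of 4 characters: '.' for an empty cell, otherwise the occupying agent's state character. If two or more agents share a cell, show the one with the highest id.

t=1: a0@(0,0):B a1@(0,2):A a2@(3,1):B a3@(0,3):B a4@(1,1):A
t=2: a0@(0,1):B a1@(1,0):A a2@(3,1):B a3@(1,2):B a4@(1,3):A

.B..
A.BA
....
.B..
....
....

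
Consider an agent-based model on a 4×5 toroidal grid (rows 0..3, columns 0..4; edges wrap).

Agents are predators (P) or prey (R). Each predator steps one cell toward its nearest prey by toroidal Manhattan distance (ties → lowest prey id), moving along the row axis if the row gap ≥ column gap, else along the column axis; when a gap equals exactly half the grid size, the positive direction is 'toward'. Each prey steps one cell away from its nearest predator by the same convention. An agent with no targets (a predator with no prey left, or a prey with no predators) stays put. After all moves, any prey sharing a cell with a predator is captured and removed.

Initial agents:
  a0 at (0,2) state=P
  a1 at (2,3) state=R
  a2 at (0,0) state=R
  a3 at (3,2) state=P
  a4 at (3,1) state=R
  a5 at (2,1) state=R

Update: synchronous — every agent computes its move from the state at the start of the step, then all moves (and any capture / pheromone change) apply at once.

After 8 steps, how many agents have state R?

t=1: a0@(0,1):P a1@(1,3):R a2@(0,4):R a3@(3,1):P a4@(3,0):R a5@(1,1):R
t=2: a0@(1,1):P a1@(1,4):R a2@(0,3):R a3@(3,0):P a4@(3,4):R a5@(2,1):R
t=3: a0@(2,1):P a1@(1,3):R a2@(0,4):R a3@(3,4):P a4@(3,3):R a5@(3,1):R
t=4: a0@(3,1):P a1@(1,4):R a2@(1,4):R a3@(0,4):P a4@(3,2):R a5@(0,1):R
t=5: a0@(3,2):P a1@(2,4):R a2@(2,4):R a3@(1,4):P a4@(3,3):R a5@(1,1):R
t=6: a0@(3,3):P a1@(3,4):R a2@(3,4):R a3@(2,4):P a4@(3,4):R a5@(1,2):R
t=7: a0@(3,4):P a1@(3,0):R a2@(3,0):R a3@(3,4):P a4@(3,0):R a5@(0,2):R
t=8: a0@(3,0):P a1@(3,1):R a2@(3,1):R a3@(3,0):P a4@(3,1):R a5@(0,1):R

4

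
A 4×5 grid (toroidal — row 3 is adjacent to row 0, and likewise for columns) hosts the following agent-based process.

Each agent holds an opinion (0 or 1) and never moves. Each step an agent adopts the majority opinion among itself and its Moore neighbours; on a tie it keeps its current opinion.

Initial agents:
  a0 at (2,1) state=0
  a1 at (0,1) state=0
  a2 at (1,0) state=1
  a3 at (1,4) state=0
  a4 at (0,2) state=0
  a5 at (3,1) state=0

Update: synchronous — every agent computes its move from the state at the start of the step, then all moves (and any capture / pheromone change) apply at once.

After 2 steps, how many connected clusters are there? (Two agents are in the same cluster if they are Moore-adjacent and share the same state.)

t=1: a0@(2,1):0 a1@(0,1):0 a2@(1,0):0 a3@(1,4):0 a4@(0,2):0 a5@(3,1):0
t=2: (unchanged — steady state)

1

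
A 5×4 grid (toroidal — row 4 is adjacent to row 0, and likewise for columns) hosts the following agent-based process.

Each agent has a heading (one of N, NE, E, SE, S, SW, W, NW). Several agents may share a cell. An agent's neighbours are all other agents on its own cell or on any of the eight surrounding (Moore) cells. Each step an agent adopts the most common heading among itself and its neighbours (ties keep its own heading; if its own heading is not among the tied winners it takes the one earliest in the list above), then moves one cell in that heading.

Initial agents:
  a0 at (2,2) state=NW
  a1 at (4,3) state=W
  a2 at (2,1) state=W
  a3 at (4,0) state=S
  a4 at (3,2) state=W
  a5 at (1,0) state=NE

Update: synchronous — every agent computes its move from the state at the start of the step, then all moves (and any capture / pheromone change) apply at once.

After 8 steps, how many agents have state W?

t=1: a0@(2,1):W a1@(4,2):W a2@(2,0):W a3@(0,0):S a4@(3,1):W a5@(0,1):NE
t=2: a0@(2,0):W a1@(4,1):W a2@(2,3):W a3@(1,0):S a4@(3,0):W a5@(4,2):NE
t=3: a0@(2,3):W a1@(4,0):W a2@(2,2):W a3@(1,3):W a4@(3,3):W a5@(3,3):NE
t=4: a0@(2,2):W a1@(4,3):W a2@(2,1):W a3@(1,2):W a4@(3,2):W a5@(3,2):W
t=5: a0@(2,1):W a1@(4,2):W a2@(2,0):W a3@(1,1):W a4@(3,1):W a5@(3,1):W
t=6: a0@(2,0):W a1@(4,1):W a2@(2,3):W a3@(1,0):W a4@(3,0):W a5@(3,0):W
t=7: a0@(2,3):W a1@(4,0):W a2@(2,2):W a3@(1,3):W a4@(3,3):W a5@(3,3):W
t=8: a0@(2,2):W a1@(4,3):W a2@(2,1):W a3@(1,2):W a4@(3,2):W a5@(3,2):W

6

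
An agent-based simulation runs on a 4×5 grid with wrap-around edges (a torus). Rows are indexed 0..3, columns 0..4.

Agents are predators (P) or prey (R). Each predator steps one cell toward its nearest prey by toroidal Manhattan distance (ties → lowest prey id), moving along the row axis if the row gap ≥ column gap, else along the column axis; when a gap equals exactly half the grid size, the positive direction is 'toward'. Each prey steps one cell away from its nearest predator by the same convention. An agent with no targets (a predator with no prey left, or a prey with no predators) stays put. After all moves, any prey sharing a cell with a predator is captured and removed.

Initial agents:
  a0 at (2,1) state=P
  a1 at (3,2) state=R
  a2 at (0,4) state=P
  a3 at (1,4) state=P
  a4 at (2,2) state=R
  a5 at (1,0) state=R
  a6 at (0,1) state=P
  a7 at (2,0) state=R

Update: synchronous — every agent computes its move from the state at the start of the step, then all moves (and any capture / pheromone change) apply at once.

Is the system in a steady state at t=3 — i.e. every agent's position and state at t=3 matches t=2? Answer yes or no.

t=1: a0@(2,2):P a1@(0,2):R a2@(1,4):P a3@(1,0):P a4@(2,3):R a5@(1,1):R a6@(3,1):P a7@(2,4):R
t=2: a0@(2,3):P a1@(3,2):R a2@(2,4):P a3@(1,1):P a5@(1,2):R a6@(0,1):P a7@(3,4):R
t=3: a0@(3,3):P a1@(0,2):R a2@(3,4):P a3@(1,2):P a5@(1,3):R a6@(3,1):P a7@(0,4):R

no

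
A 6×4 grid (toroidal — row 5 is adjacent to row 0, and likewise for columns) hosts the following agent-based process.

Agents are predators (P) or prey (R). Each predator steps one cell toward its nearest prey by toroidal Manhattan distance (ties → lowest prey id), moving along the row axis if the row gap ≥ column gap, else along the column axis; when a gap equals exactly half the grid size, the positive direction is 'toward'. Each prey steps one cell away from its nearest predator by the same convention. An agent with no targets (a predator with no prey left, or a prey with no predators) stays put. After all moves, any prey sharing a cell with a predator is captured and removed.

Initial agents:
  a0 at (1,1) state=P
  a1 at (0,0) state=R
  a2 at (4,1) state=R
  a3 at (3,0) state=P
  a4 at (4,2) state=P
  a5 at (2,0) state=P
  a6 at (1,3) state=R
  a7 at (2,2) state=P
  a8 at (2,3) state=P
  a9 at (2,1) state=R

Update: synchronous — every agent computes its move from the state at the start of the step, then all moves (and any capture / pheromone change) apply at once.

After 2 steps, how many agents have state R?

3

t=1: a0@(2,1):P a1@(5,0):R a3@(4,0):P a4@(4,1):P a5@(2,1):P a6@(0,3):R a7@(2,1):P a8@(1,3):P a9@(3,1):R
t=2: a0@(3,1):P a1@(0,0):R a3@(5,0):P a4@(3,1):P a5@(3,1):P a6@(5,3):R a7@(3,1):P a8@(0,3):P a9@(4,1):R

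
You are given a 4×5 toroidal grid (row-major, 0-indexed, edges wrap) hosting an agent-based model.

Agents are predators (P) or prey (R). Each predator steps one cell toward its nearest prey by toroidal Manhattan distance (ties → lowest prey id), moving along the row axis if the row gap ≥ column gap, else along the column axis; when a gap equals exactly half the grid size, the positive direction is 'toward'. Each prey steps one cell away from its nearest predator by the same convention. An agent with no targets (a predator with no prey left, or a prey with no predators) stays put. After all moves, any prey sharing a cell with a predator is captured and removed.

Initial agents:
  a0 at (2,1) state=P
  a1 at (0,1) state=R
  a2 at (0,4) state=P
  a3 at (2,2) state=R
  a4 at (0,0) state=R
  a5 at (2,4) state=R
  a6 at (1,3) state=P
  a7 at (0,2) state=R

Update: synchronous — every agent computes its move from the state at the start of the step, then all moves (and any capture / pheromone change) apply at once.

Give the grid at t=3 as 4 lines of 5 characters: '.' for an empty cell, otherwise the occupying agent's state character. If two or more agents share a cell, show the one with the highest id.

..P..
..R..
.....
..P..

t=1: a0@(2,2):P a1@(3,1):R a2@(0,0):P a4@(0,1):R a6@(2,3):P a7@(0,1):R
t=2: a0@(3,2):P a2@(0,1):P a4@(0,2):R a6@(2,2):P a7@(0,2):R
t=3: a0@(0,2):P a2@(0,2):P a4@(1,2):R a6@(3,2):P a7@(1,2):R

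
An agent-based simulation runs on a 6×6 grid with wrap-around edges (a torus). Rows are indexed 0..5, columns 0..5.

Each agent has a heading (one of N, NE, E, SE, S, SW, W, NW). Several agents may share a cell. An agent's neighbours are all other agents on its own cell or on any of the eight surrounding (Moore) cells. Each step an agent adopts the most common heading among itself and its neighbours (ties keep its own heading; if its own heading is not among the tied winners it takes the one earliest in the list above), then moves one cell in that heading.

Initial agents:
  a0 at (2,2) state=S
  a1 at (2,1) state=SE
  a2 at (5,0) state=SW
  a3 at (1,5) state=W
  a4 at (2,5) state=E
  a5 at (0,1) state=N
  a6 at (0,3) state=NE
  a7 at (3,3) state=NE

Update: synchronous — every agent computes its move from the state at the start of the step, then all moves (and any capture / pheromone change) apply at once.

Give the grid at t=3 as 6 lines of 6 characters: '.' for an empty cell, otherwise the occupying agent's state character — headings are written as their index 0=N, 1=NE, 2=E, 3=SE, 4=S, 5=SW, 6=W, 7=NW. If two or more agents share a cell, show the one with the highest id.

t=1: a0@(3,2):S a1@(3,2):SE a2@(0,5):SW a3@(1,4):W a4@(2,0):E a5@(5,1):N a6@(5,4):NE a7@(2,4):NE
t=2: a0@(4,2):S a1@(4,3):SE a2@(1,4):SW a3@(1,3):W a4@(2,1):E a5@(4,1):N a6@(4,5):NE a7@(1,5):NE
t=3: a0@(5,2):S a1@(5,4):SE a2@(2,3):SW a3@(1,2):W a4@(2,2):E a5@(3,1):N a6@(3,0):NE a7@(0,0):NE

1.....
..6...
..25..
10....
......
..4.3.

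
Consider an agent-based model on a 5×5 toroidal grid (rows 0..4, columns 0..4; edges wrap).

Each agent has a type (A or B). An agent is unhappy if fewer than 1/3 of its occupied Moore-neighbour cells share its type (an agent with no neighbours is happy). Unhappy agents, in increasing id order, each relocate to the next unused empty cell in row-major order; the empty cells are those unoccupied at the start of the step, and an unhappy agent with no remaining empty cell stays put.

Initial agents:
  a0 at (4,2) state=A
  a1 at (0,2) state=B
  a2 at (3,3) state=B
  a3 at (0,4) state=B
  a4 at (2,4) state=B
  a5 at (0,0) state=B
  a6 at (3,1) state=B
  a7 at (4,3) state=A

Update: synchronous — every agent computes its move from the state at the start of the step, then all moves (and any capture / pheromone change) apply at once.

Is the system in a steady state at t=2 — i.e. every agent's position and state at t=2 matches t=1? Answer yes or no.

yes

t=1: a0@(0,1):A a1@(0,3):B a2@(3,3):B a3@(0,4):B a4@(2,4):B a5@(0,0):B a6@(1,0):B a7@(1,1):A
t=2: (unchanged — steady state)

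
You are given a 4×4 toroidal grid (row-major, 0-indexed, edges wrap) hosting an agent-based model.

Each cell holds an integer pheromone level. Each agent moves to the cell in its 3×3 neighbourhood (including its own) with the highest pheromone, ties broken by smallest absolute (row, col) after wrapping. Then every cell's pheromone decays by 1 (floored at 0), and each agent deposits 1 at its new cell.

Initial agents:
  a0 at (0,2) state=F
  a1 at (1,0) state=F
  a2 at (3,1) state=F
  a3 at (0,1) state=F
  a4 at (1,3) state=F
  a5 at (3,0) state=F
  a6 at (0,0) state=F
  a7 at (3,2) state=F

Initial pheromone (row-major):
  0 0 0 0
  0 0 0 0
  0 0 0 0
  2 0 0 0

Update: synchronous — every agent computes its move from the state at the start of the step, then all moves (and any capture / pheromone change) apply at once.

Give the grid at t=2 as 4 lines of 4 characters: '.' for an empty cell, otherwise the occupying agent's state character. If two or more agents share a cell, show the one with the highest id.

....
....
....
F...

t=1: a0@(0,1) a1@(0,0) a2@(3,0) a3@(3,0) a4@(0,0) a5@(3,0) a6@(3,0) a7@(0,1) | pheromone: 2 2 0 0 / 0 0 0 0 / 0 0 0 0 / 5 0 0 0
t=2: a0@(3,0) a1@(3,0) a2@(3,0) a3@(3,0) a4@(3,0) a5@(3,0) a6@(3,0) a7@(3,0) | pheromone: 1 1 0 0 / 0 0 0 0 / 0 0 0 0 / 12 0 0 0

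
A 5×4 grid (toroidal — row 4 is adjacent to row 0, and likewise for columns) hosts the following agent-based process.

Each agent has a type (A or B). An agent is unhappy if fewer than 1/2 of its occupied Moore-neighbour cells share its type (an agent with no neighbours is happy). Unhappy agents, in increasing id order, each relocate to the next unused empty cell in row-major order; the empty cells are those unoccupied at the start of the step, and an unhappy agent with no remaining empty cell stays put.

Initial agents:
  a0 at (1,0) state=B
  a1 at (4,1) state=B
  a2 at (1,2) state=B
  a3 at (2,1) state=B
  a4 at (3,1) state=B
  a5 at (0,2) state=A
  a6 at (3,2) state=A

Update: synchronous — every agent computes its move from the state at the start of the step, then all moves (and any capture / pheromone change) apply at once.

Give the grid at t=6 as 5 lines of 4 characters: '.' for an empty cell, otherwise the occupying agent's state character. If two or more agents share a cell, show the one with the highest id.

B.AA
BB..
.B..
.B..
....

t=1: a0@(1,0):B a1@(0,0):B a2@(1,2):B a3@(2,1):B a4@(3,1):B a5@(0,1):A a6@(0,3):A
t=2: a0@(1,0):B a1@(0,2):B a2@(1,1):B a3@(2,1):B a4@(3,1):B a5@(1,3):A a6@(2,0):A
t=3: a0@(1,0):B a1@(0,2):B a2@(1,1):B a3@(2,1):B a4@(3,1):B a5@(0,0):A a6@(0,1):A
t=4: a0@(1,0):B a1@(0,2):B a2@(1,1):B a3@(2,1):B a4@(3,1):B a5@(0,3):A a6@(1,2):A
t=5: a0@(1,0):B a1@(0,0):B a2@(1,1):B a3@(2,1):B a4@(3,1):B a5@(0,1):A a6@(1,3):A
t=6: a0@(1,0):B a1@(0,0):B a2@(1,1):B a3@(2,1):B a4@(3,1):B a5@(0,2):A a6@(0,3):A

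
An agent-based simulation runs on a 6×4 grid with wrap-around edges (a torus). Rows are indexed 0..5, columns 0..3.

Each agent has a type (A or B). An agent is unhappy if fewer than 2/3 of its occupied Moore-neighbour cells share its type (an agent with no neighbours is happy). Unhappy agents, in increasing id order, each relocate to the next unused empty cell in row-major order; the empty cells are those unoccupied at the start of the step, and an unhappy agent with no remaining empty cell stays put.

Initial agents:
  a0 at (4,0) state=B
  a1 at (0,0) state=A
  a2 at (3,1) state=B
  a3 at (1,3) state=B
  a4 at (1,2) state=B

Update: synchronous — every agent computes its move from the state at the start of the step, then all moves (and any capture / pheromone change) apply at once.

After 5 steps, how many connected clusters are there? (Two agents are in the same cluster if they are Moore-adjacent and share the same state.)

t=1: a0@(4,0):B a1@(0,1):A a2@(3,1):B a3@(0,2):B a4@(1,2):B
t=2: a0@(4,0):B a1@(0,0):A a2@(3,1):B a3@(0,3):B a4@(1,0):B
t=3: a0@(4,0):B a1@(0,1):A a2@(3,1):B a3@(0,2):B a4@(1,1):B
t=4: a0@(4,0):B a1@(0,0):A a2@(3,1):B a3@(0,3):B a4@(1,0):B
t=5: a0@(4,0):B a1@(0,1):A a2@(3,1):B a3@(0,2):B a4@(1,1):B

3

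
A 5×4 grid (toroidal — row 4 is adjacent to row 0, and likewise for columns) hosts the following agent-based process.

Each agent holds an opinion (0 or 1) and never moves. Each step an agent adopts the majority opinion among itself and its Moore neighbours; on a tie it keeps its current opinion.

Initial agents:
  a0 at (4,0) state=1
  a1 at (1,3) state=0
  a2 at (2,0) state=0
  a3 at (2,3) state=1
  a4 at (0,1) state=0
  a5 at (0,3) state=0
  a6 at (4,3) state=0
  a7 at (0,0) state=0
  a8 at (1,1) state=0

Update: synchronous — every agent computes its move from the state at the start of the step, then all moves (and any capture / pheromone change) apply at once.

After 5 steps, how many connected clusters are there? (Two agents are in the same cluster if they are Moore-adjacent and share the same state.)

1

t=1: a0@(4,0):0 a1@(1,3):0 a2@(2,0):0 a3@(2,3):0 a4@(0,1):0 a5@(0,3):0 a6@(4,3):0 a7@(0,0):0 a8@(1,1):0
t=2: (unchanged — steady state)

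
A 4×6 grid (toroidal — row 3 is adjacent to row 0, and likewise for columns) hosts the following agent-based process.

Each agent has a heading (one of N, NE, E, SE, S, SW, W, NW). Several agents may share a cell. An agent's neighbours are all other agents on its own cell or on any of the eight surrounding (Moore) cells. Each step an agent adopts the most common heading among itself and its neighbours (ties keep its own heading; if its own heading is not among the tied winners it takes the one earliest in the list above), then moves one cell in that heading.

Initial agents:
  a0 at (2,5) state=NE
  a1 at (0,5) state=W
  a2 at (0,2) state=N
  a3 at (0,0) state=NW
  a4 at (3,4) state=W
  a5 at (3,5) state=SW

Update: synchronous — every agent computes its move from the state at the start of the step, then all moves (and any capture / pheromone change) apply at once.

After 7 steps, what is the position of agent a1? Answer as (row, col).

(0, 4)

t=1: a0@(1,0):NE a1@(0,4):W a2@(3,2):N a3@(3,5):NW a4@(3,3):W a5@(3,4):W
t=2: a0@(0,1):NE a1@(0,3):W a2@(2,2):N a3@(3,4):W a4@(3,2):W a5@(3,3):W
t=3: a0@(3,2):NE a1@(0,2):W a2@(2,1):W a3@(3,3):W a4@(3,1):W a5@(3,2):W
t=4: a0@(3,1):W a1@(0,1):W a2@(2,0):W a3@(3,2):W a4@(3,0):W a5@(3,1):W
t=5: a0@(3,0):W a1@(0,0):W a2@(2,5):W a3@(3,1):W a4@(3,5):W a5@(3,0):W
t=6: a0@(3,5):W a1@(0,5):W a2@(2,4):W a3@(3,0):W a4@(3,4):W a5@(3,5):W
t=7: a0@(3,4):W a1@(0,4):W a2@(2,3):W a3@(3,5):W a4@(3,3):W a5@(3,4):W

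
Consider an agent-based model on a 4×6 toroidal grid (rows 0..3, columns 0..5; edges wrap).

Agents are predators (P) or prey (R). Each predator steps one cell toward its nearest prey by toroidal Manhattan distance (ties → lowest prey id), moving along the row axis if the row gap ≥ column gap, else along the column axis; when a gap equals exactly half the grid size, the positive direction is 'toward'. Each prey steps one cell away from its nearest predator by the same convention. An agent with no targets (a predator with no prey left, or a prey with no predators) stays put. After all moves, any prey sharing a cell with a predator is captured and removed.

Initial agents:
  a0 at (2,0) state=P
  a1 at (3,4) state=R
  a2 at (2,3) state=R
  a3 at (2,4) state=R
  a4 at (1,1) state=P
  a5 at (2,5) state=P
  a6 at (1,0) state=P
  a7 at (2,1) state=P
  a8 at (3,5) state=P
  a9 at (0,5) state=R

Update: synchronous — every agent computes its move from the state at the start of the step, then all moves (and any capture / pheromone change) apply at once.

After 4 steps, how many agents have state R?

t=1: a0@(2,5):P a1@(3,3):R a3@(2,3):R a4@(1,2):P a5@(2,4):P a6@(0,0):P a7@(2,2):P a8@(3,4):P a9@(1,5):R
t=2: a0@(1,5):P a1@(3,2):R a4@(2,2):P a5@(2,3):P a6@(1,0):P a7@(2,3):P a8@(3,3):P a9@(0,5):R
t=3: a0@(0,5):P a1@(0,2):R a4@(3,2):P a5@(3,3):P a6@(0,0):P a7@(3,3):P a8@(3,2):P a9@(3,5):R
t=4: a0@(3,5):P a1@(1,2):R a4@(0,2):P a5@(0,3):P a6@(0,1):P a7@(0,3):P a8@(0,2):P a9@(2,5):R

2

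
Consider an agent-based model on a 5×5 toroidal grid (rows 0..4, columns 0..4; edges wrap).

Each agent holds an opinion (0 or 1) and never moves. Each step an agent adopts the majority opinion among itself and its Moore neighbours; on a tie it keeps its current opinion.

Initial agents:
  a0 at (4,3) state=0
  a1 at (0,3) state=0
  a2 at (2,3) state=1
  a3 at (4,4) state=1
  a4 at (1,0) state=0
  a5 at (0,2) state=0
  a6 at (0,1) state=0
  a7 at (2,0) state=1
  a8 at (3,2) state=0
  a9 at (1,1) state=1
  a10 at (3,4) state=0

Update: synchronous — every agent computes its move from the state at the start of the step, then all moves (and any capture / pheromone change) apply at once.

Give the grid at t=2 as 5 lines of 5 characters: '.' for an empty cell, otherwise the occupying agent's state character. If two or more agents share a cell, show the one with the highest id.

t=1: a0@(4,3):0 a1@(0,3):0 a2@(2,3):0 a3@(4,4):0 a4@(1,0):0 a5@(0,2):0 a6@(0,1):0 a7@(2,0):1 a8@(3,2):0 a9@(1,1):0 a10@(3,4):1
t=2: a0@(4,3):0 a1@(0,3):0 a2@(2,3):0 a3@(4,4):0 a4@(1,0):0 a5@(0,2):0 a6@(0,1):0 a7@(2,0):1 a8@(3,2):0 a9@(1,1):0 a10@(3,4):0

.000.
00...
1..0.
..0.0
...00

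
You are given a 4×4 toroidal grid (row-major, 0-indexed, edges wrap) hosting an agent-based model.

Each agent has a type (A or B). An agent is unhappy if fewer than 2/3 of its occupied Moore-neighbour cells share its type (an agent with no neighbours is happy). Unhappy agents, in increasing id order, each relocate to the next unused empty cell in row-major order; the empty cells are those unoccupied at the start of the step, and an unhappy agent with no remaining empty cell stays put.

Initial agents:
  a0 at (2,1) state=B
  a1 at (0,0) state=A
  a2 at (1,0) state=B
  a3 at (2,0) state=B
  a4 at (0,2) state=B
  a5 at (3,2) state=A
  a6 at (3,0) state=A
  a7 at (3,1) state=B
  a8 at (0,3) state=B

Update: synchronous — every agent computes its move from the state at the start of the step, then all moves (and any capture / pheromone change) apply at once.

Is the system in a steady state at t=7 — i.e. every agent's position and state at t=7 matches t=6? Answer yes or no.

no

t=1: a0@(0,1):B a1@(1,1):A a2@(1,0):B a3@(2,0):B a4@(0,2):B a5@(1,2):A a6@(1,3):A a7@(2,2):B a8@(2,3):B
t=2: a0@(0,0):B a1@(0,3):A a2@(2,1):B a3@(3,0):B a4@(3,1):B a5@(3,2):A a6@(3,3):A a7@(2,2):B a8@(2,3):B
t=3: a0@(0,1):B a1@(0,2):A a2@(2,1):B a3@(3,0):B a4@(3,1):B a5@(1,0):A a6@(1,1):A a7@(1,2):B a8@(1,3):B
t=4: a0@(0,0):B a1@(0,3):A a2@(2,0):B a3@(3,0):B a4@(3,1):B a5@(2,2):A a6@(2,3):A a7@(3,2):B a8@(3,3):B
t=5: a0@(0,0):B a1@(0,1):A a2@(2,0):B a3@(3,0):B a4@(3,1):B a5@(0,2):A a6@(1,0):A a7@(1,1):B a8@(1,2):B
t=6: a0@(0,3):B a1@(1,3):A a2@(2,0):B a3@(3,0):B a4@(2,1):B a5@(2,2):A a6@(2,3):A a7@(3,2):B a8@(3,3):B
t=7: a0@(0,3):B a1@(0,0):A a2@(0,1):B a3@(3,0):B a4@(2,1):B a5@(0,2):A a6@(1,0):A a7@(1,1):B a8@(3,3):B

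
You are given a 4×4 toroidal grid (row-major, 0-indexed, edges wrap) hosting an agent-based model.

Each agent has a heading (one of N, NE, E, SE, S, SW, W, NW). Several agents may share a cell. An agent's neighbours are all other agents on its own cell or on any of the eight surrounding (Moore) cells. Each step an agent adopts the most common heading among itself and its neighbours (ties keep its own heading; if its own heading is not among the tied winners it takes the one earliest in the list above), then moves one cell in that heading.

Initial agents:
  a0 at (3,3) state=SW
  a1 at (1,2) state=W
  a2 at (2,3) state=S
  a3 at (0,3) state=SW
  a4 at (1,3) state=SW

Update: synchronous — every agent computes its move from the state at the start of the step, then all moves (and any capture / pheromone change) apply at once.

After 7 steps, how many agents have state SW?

t=1: a0@(0,2):SW a1@(2,1):SW a2@(3,2):SW a3@(1,2):SW a4@(2,2):SW
t=2: a0@(1,1):SW a1@(3,0):SW a2@(0,1):SW a3@(2,1):SW a4@(3,1):SW
t=3: a0@(2,0):SW a1@(0,3):SW a2@(1,0):SW a3@(3,0):SW a4@(0,0):SW
t=4: a0@(3,3):SW a1@(1,2):SW a2@(2,3):SW a3@(0,3):SW a4@(1,3):SW
t=5: a0@(0,2):SW a1@(2,1):SW a2@(3,2):SW a3@(1,2):SW a4@(2,2):SW
t=6: a0@(1,1):SW a1@(3,0):SW a2@(0,1):SW a3@(2,1):SW a4@(3,1):SW
t=7: a0@(2,0):SW a1@(0,3):SW a2@(1,0):SW a3@(3,0):SW a4@(0,0):SW

5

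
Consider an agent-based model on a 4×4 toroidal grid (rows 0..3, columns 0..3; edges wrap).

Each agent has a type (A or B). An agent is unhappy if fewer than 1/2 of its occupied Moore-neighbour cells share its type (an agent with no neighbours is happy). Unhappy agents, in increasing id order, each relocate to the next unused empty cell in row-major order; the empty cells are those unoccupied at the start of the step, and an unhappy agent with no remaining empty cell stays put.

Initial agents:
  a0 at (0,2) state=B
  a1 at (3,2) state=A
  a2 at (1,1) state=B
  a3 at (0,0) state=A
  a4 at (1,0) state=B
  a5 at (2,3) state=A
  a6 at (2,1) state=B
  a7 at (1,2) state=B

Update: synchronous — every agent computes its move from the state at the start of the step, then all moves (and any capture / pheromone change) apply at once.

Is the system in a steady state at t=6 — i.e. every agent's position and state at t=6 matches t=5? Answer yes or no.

no

t=1: a0@(0,2):B a1@(0,1):A a2@(1,1):B a3@(0,3):A a4@(1,0):B a5@(1,3):A a6@(2,1):B a7@(1,2):B
t=2: a0@(0,0):B a1@(2,0):A a2@(1,1):B a3@(2,2):A a4@(2,3):B a5@(3,0):A a6@(2,1):B a7@(1,2):B
t=3: a0@(0,0):B a1@(0,1):A a2@(1,1):B a3@(0,2):A a4@(0,3):B a5@(1,0):A a6@(1,3):B a7@(1,2):B
t=4: a0@(0,0):B a1@(2,0):A a2@(2,1):B a3@(2,2):A a4@(0,3):B a5@(2,3):A a6@(1,3):B a7@(1,2):B
t=5: a0@(0,0):B a1@(0,1):A a2@(0,2):B a3@(1,0):A a4@(0,3):B a5@(2,3):A a6@(1,3):B a7@(1,2):B
t=6: a0@(0,0):B a1@(1,1):A a2@(0,2):B a3@(2,0):A a4@(0,3):B a5@(2,1):A a6@(1,3):B a7@(1,2):B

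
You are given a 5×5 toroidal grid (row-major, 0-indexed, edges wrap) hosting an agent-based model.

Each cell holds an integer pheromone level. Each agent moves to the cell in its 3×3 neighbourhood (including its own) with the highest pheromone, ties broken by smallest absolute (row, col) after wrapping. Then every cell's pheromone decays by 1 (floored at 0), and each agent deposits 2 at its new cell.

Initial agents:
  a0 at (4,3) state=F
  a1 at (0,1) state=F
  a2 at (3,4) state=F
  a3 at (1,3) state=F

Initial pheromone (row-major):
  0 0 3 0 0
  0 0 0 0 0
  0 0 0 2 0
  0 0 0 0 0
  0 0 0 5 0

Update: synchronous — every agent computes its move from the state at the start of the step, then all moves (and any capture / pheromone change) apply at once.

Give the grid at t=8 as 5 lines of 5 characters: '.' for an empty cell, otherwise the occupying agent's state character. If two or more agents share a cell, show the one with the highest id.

.....
.....
.....
.....
...F.

t=1: a0@(4,3) a1@(0,2) a2@(4,3) a3@(0,2) | pheromone: 0 0 6 0 0 / 0 0 0 0 0 / 0 0 0 1 0 / 0 0 0 0 0 / 0 0 0 8 0
t=2: a0@(4,3) a1@(4,3) a2@(4,3) a3@(4,3) | pheromone: 0 0 5 0 0 / 0 0 0 0 0 / 0 0 0 0 0 / 0 0 0 0 0 / 0 0 0 15 0
t=3: a0@(4,3) a1@(4,3) a2@(4,3) a3@(4,3) | pheromone: 0 0 4 0 0 / 0 0 0 0 0 / 0 0 0 0 0 / 0 0 0 0 0 / 0 0 0 22 0
t=4: a0@(4,3) a1@(4,3) a2@(4,3) a3@(4,3) | pheromone: 0 0 3 0 0 / 0 0 0 0 0 / 0 0 0 0 0 / 0 0 0 0 0 / 0 0 0 29 0
t=5: a0@(4,3) a1@(4,3) a2@(4,3) a3@(4,3) | pheromone: 0 0 2 0 0 / 0 0 0 0 0 / 0 0 0 0 0 / 0 0 0 0 0 / 0 0 0 36 0
t=6: a0@(4,3) a1@(4,3) a2@(4,3) a3@(4,3) | pheromone: 0 0 1 0 0 / 0 0 0 0 0 / 0 0 0 0 0 / 0 0 0 0 0 / 0 0 0 43 0
t=7: a0@(4,3) a1@(4,3) a2@(4,3) a3@(4,3) | pheromone: 0 0 0 0 0 / 0 0 0 0 0 / 0 0 0 0 0 / 0 0 0 0 0 / 0 0 0 50 0
t=8: a0@(4,3) a1@(4,3) a2@(4,3) a3@(4,3) | pheromone: 0 0 0 0 0 / 0 0 0 0 0 / 0 0 0 0 0 / 0 0 0 0 0 / 0 0 0 57 0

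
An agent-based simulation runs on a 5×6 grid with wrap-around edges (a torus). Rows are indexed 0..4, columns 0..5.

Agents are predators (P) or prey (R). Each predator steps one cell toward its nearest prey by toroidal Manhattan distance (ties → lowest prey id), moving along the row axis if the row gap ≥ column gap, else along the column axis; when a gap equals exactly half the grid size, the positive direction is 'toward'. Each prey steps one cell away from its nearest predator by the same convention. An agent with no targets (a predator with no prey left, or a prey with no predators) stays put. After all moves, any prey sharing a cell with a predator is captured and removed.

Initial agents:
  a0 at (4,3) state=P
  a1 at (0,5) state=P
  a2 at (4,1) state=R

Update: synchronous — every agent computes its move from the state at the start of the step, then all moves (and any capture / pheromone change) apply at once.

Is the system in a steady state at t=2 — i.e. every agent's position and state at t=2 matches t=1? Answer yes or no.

no

t=1: a0@(4,2):P a1@(0,0):P a2@(4,0):R
t=2: a0@(4,1):P a1@(4,0):P a2@(3,0):R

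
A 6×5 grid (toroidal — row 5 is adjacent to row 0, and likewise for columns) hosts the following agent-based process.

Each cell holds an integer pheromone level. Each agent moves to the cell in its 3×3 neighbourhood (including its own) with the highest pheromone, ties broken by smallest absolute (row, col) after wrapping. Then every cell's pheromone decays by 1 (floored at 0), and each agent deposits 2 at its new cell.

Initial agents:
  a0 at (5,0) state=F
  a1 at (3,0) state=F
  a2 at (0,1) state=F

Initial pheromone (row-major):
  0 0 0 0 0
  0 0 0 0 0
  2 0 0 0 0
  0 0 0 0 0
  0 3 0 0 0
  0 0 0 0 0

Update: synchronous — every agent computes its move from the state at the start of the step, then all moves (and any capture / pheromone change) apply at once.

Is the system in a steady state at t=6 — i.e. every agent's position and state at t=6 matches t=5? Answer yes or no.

yes

t=1: a0@(4,1) a1@(4,1) a2@(0,0) | pheromone: 2 0 0 0 0 / 0 0 0 0 0 / 1 0 0 0 0 / 0 0 0 0 0 / 0 6 0 0 0 / 0 0 0 0 0
t=2: a0@(4,1) a1@(4,1) a2@(0,0) | pheromone: 3 0 0 0 0 / 0 0 0 0 0 / 0 0 0 0 0 / 0 0 0 0 0 / 0 9 0 0 0 / 0 0 0 0 0
t=3: a0@(4,1) a1@(4,1) a2@(0,0) | pheromone: 4 0 0 0 0 / 0 0 0 0 0 / 0 0 0 0 0 / 0 0 0 0 0 / 0 12 0 0 0 / 0 0 0 0 0
t=4: a0@(4,1) a1@(4,1) a2@(0,0) | pheromone: 5 0 0 0 0 / 0 0 0 0 0 / 0 0 0 0 0 / 0 0 0 0 0 / 0 15 0 0 0 / 0 0 0 0 0
t=5: a0@(4,1) a1@(4,1) a2@(0,0) | pheromone: 6 0 0 0 0 / 0 0 0 0 0 / 0 0 0 0 0 / 0 0 0 0 0 / 0 18 0 0 0 / 0 0 0 0 0
t=6: a0@(4,1) a1@(4,1) a2@(0,0) | pheromone: 7 0 0 0 0 / 0 0 0 0 0 / 0 0 0 0 0 / 0 0 0 0 0 / 0 21 0 0 0 / 0 0 0 0 0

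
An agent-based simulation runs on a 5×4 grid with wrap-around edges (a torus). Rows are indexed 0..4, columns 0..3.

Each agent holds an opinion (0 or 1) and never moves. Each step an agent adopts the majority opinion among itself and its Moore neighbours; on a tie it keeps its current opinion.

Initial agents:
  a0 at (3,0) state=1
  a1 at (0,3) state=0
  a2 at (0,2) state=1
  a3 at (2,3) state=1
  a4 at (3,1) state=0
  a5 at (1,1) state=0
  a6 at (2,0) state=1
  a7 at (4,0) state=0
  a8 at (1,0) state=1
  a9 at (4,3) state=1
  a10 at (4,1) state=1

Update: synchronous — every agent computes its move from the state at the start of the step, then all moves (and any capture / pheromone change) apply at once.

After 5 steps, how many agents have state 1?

11

t=1: a0@(3,0):1 a1@(0,3):1 a2@(0,2):1 a3@(2,3):1 a4@(3,1):1 a5@(1,1):1 a6@(2,0):1 a7@(4,0):0 a8@(1,0):1 a9@(4,3):1 a10@(4,1):1
t=2: a0@(3,0):1 a1@(0,3):1 a2@(0,2):1 a3@(2,3):1 a4@(3,1):1 a5@(1,1):1 a6@(2,0):1 a7@(4,0):1 a8@(1,0):1 a9@(4,3):1 a10@(4,1):1
t=3: (unchanged — steady state)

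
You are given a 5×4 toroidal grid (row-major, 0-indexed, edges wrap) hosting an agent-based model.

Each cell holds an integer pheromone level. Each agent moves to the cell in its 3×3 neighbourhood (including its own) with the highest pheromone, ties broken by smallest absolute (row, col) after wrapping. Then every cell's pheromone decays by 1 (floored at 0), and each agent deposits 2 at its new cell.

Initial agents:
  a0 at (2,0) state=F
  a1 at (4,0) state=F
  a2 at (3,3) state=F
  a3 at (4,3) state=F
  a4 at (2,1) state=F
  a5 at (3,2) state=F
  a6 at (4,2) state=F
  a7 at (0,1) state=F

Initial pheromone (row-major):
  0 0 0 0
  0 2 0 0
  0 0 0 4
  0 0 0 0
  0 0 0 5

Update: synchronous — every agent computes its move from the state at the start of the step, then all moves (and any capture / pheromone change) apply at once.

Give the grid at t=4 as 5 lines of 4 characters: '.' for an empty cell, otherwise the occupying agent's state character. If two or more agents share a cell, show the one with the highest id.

....
.F..
...F
....
...F

t=1: a0@(2,3) a1@(4,3) a2@(4,3) a3@(4,3) a4@(1,1) a5@(4,3) a6@(4,3) a7@(1,1) | pheromone: 0 0 0 0 / 0 5 0 0 / 0 0 0 5 / 0 0 0 0 / 0 0 0 14
t=2: a0@(2,3) a1@(4,3) a2@(4,3) a3@(4,3) a4@(1,1) a5@(4,3) a6@(4,3) a7@(1,1) | pheromone: 0 0 0 0 / 0 8 0 0 / 0 0 0 6 / 0 0 0 0 / 0 0 0 23
t=3: a0@(2,3) a1@(4,3) a2@(4,3) a3@(4,3) a4@(1,1) a5@(4,3) a6@(4,3) a7@(1,1) | pheromone: 0 0 0 0 / 0 11 0 0 / 0 0 0 7 / 0 0 0 0 / 0 0 0 32
t=4: a0@(2,3) a1@(4,3) a2@(4,3) a3@(4,3) a4@(1,1) a5@(4,3) a6@(4,3) a7@(1,1) | pheromone: 0 0 0 0 / 0 14 0 0 / 0 0 0 8 / 0 0 0 0 / 0 0 0 41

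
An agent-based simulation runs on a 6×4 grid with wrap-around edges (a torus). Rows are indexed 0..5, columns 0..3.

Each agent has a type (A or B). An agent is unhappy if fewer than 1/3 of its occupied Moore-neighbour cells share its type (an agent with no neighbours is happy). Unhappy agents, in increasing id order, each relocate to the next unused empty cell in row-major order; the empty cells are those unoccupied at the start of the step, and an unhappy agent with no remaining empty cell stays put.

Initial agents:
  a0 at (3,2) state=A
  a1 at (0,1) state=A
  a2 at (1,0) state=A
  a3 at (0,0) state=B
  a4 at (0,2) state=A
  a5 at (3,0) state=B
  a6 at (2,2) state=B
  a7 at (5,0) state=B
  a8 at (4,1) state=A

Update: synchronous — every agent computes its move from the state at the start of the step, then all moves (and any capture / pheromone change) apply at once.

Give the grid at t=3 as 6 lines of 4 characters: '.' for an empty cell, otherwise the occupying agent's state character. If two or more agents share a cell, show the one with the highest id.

BAAB
..AB
....
..A.
.A..
B...

t=1: a0@(3,2):A a1@(0,1):A a2@(1,0):A a3@(0,0):B a4@(0,2):A a5@(0,3):B a6@(1,1):B a7@(5,0):B a8@(4,1):A
t=2: a0@(3,2):A a1@(0,1):A a2@(1,2):A a3@(0,0):B a4@(0,2):A a5@(0,3):B a6@(1,3):B a7@(5,0):B a8@(4,1):A
t=3: (unchanged — steady state)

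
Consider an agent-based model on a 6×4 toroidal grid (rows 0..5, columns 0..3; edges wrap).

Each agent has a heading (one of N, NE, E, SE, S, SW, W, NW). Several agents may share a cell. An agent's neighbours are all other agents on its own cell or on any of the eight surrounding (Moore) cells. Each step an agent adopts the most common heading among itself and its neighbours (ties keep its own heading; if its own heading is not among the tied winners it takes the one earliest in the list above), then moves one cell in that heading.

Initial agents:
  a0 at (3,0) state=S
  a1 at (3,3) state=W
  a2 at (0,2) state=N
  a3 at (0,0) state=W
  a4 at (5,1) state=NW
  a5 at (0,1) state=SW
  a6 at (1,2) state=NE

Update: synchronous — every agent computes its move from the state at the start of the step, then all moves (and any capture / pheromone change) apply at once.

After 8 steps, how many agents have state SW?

t=1: a0@(4,0):S a1@(3,2):W a2@(5,2):N a3@(0,3):W a4@(4,0):NW a5@(1,0):SW a6@(0,3):NE
t=2: a0@(5,0):S a1@(3,1):W a2@(4,2):N a3@(0,2):W a4@(3,3):NW a5@(2,3):SW a6@(5,0):NE
t=3: a0@(0,0):S a1@(3,0):W a2@(3,2):N a3@(0,1):W a4@(2,2):NW a5@(3,2):SW a6@(4,1):NE
t=4: a0@(1,0):S a1@(3,3):W a2@(2,2):N a3@(0,0):W a4@(1,1):NW a5@(4,1):SW a6@(3,2):NE
t=5: a0@(2,0):S a1@(3,2):W a2@(1,2):N a3@(0,3):W a4@(0,0):NW a5@(5,0):SW a6@(2,3):NE
t=6: a0@(3,0):S a1@(3,1):W a2@(0,2):N a3@(0,2):W a4@(5,3):NW a5@(0,3):SW a6@(1,0):NE
t=7: a0@(4,0):S a1@(3,0):W a2@(5,2):N a3@(0,1):W a4@(4,2):NW a5@(1,2):SW a6@(0,1):NE
t=8: a0@(5,0):S a1@(3,3):W a2@(4,2):N a3@(0,0):W a4@(3,1):NW a5@(2,1):SW a6@(5,2):NE

1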